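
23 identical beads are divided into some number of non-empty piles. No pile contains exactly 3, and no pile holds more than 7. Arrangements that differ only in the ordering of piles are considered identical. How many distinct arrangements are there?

There are 254 such partitions.

254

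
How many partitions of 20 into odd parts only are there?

There are too many to list fully; the first 12 (by largest part) are:
19+1
17+3
17+1+1+1
15+5
15+3+1+1
15+1+1+1+1+1
13+7
13+5+1+1
13+3+3+1
13+3+1+1+1+1
13+1+1+1+1+1+1+1
11+9
…and 52 more, for 64 total.

64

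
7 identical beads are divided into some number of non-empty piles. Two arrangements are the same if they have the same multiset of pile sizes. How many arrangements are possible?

Listing the qualifying partitions of 7:
7
6, 1
5, 2
5, 1, 1
4, 3
4, 2, 1
4, 1, 1, 1
3, 3, 1
3, 2, 2
3, 2, 1, 1
3, 1, 1, 1, 1
2, 2, 2, 1
2, 2, 1, 1, 1
2, 1, 1, 1, 1, 1
1, 1, 1, 1, 1, 1, 1

15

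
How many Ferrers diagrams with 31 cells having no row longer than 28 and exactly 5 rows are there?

427

There are 427 such partitions.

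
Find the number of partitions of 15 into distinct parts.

27

A partial list (first 12 by largest part):
15
1, 14
2, 13
3, 12
1, 2, 12
4, 11
1, 3, 11
5, 10
1, 4, 10
2, 3, 10
6, 9
1, 5, 9
…and 15 more, for 27 total.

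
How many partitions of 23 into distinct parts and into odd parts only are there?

9

Listing the qualifying partitions of 23:
23
19 + 3 + 1
17 + 5 + 1
15 + 7 + 1
15 + 5 + 3
13 + 9 + 1
13 + 7 + 3
11 + 9 + 3
11 + 7 + 5
That's 9 in total.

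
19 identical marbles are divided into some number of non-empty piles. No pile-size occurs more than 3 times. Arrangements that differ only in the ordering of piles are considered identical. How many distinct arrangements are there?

Direct enumeration gives 258 partitions.

258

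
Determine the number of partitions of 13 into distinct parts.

Enumerating:
13
12 + 1
11 + 2
10 + 3
10 + 2 + 1
9 + 4
9 + 3 + 1
8 + 5
8 + 4 + 1
8 + 3 + 2
7 + 6
7 + 5 + 1
7 + 4 + 2
7 + 3 + 2 + 1
6 + 5 + 2
6 + 4 + 3
6 + 4 + 2 + 1
5 + 4 + 3 + 1

18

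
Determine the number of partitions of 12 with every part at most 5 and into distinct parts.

They are:
5 + 4 + 3
5 + 4 + 2 + 1

2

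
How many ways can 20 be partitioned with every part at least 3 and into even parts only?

12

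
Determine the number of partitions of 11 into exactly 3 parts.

10

Enumerating:
9,1,1
8,2,1
7,3,1
7,2,2
6,4,1
6,3,2
5,5,1
5,4,2
5,3,3
4,4,3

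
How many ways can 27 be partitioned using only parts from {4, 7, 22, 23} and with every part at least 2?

Listing the qualifying partitions of 27:
23+4
7+4+4+4+4+4

2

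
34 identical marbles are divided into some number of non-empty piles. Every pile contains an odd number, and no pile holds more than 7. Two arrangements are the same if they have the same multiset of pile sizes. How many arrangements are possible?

116

Direct enumeration gives 116 partitions.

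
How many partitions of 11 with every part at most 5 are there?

37

There are too many to list fully; the first 12 (by largest part) are:
5,5,1
5,4,2
5,4,1,1
5,3,3
5,3,2,1
5,3,1,1,1
5,2,2,2
5,2,2,1,1
5,2,1,1,1,1
5,1,1,1,1,1,1
4,4,3
4,4,2,1
…and 25 more, for 37 total.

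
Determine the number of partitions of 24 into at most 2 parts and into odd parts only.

6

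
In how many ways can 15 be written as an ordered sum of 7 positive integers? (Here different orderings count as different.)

3003

Place 6 bars in the 14 internal gaps of a row of 15 dots: C(14,6) = 3003.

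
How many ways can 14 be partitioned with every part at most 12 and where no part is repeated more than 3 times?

80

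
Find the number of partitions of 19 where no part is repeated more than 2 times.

163

Direct enumeration gives 163 partitions.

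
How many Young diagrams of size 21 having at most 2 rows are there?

Enumerating:
21
1, 20
2, 19
3, 18
4, 17
5, 16
6, 15
7, 14
8, 13
9, 12
10, 11
Counting gives 11.

11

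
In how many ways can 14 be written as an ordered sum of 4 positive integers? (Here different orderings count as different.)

A composition of 14 into 4 positive parts is chosen by placing 3 dividers among the 13 gaps between 14 units: C(13,3) = 286.

286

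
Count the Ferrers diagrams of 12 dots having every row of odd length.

15

The partitions of 12 that satisfy the conditions:
1 + 11
3 + 9
1 + 1 + 1 + 9
5 + 7
1 + 1 + 3 + 7
1 + 1 + 1 + 1 + 1 + 7
1 + 1 + 5 + 5
1 + 3 + 3 + 5
1 + 1 + 1 + 1 + 3 + 5
1 + 1 + 1 + 1 + 1 + 1 + 1 + 5
3 + 3 + 3 + 3
1 + 1 + 1 + 3 + 3 + 3
1 + 1 + 1 + 1 + 1 + 1 + 3 + 3
1 + 1 + 1 + 1 + 1 + 1 + 1 + 1 + 1 + 3
1 + 1 + 1 + 1 + 1 + 1 + 1 + 1 + 1 + 1 + 1 + 1
That's 15 in total.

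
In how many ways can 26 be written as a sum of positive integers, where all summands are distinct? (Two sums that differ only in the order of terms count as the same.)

165

Enumerating by decreasing first part gives 165 partitions in all.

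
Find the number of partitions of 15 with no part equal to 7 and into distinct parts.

22

The partitions of 15 that satisfy the conditions:
15
1 + 14
2 + 13
3 + 12
1 + 2 + 12
4 + 11
1 + 3 + 11
5 + 10
1 + 4 + 10
2 + 3 + 10
6 + 9
1 + 5 + 9
2 + 4 + 9
1 + 2 + 3 + 9
1 + 6 + 8
2 + 5 + 8
3 + 4 + 8
1 + 2 + 4 + 8
4 + 5 + 6
1 + 3 + 5 + 6
2 + 3 + 4 + 6
1 + 2 + 3 + 4 + 5
That's 22 in total.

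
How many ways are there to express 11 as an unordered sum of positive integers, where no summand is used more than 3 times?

38

There are too many to list fully; the first 12 (by largest part) are:
11
10, 1
9, 2
9, 1, 1
8, 3
8, 2, 1
8, 1, 1, 1
7, 4
7, 3, 1
7, 2, 2
7, 2, 1, 1
6, 5
…and 26 more, for 38 total.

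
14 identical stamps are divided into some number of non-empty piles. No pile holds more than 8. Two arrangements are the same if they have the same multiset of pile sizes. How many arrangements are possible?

116

Systematic enumeration (by largest part, then next-largest, …) yields 116.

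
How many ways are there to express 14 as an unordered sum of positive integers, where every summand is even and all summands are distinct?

They are:
14
12,2
10,4
8,6
8,4,2

5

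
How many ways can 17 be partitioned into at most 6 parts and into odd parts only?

19

They are:
17
15,1,1
13,3,1
13,1,1,1,1
11,5,1
11,3,3
11,3,1,1,1
9,7,1
9,5,3
9,5,1,1,1
9,3,3,1,1
7,7,3
7,7,1,1,1
7,5,5
7,5,3,1,1
7,3,3,3,1
5,5,5,1,1
5,5,3,3,1
5,3,3,3,3
That's 19 in total.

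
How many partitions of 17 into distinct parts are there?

38

A partial list (first 12 by largest part):
17
16+1
15+2
14+3
14+2+1
13+4
13+3+1
12+5
12+4+1
12+3+2
11+6
11+5+1
…and 26 more, for 38 total.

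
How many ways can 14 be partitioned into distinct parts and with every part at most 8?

They are:
8+6
8+5+1
8+4+2
8+3+2+1
7+6+1
7+5+2
7+4+3
7+4+2+1
6+5+3
6+5+2+1
6+4+3+1
5+4+3+2

12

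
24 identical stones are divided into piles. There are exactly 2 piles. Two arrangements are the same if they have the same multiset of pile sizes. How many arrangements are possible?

Enumerating:
23,1
22,2
21,3
20,4
19,5
18,6
17,7
16,8
15,9
14,10
13,11
12,12
Counting gives 12.

12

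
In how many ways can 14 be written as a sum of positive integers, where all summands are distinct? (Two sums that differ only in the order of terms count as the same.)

22

Listing the qualifying partitions of 14:
14
13, 1
12, 2
11, 3
11, 2, 1
10, 4
10, 3, 1
9, 5
9, 4, 1
9, 3, 2
8, 6
8, 5, 1
8, 4, 2
8, 3, 2, 1
7, 6, 1
7, 5, 2
7, 4, 3
7, 4, 2, 1
6, 5, 3
6, 5, 2, 1
6, 4, 3, 1
5, 4, 3, 2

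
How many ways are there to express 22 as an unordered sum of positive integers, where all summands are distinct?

89

Counting exhaustively, 89 partitions satisfy the conditions.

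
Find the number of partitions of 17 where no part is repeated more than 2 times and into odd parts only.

They are:
17
15,1,1
13,3,1
11,5,1
11,3,3
9,7,1
9,5,3
9,3,3,1,1
7,7,3
7,5,5
7,5,3,1,1
5,5,3,3,1

12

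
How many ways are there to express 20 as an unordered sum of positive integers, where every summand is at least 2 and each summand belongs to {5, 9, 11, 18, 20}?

They are:
20
11 + 9
5 + 5 + 5 + 5
Counting gives 3.

3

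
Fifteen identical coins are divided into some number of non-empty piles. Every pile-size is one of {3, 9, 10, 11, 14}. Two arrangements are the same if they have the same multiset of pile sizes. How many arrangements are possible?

They are:
9 + 3 + 3
3 + 3 + 3 + 3 + 3
Counting gives 2.

2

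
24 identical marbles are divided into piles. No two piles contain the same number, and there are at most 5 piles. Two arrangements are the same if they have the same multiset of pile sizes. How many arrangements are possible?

Systematic enumeration (by largest part, then next-largest, …) yields 119.

119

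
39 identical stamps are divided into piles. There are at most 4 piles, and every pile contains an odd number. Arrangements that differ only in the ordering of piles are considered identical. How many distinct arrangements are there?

A partial list (first 12 by largest part):
39
1, 1, 37
1, 3, 35
1, 5, 33
3, 3, 33
1, 7, 31
3, 5, 31
1, 9, 29
3, 7, 29
5, 5, 29
1, 11, 27
3, 9, 27
…and 26 more, for 38 total.

38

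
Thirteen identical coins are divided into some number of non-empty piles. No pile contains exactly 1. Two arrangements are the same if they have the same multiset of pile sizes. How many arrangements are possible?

The partitions of 13 that satisfy the conditions:
13
2,11
3,10
4,9
2,2,9
5,8
2,3,8
6,7
2,4,7
3,3,7
2,2,2,7
2,5,6
3,4,6
2,2,3,6
3,5,5
4,4,5
2,2,4,5
2,3,3,5
2,2,2,2,5
2,3,4,4
3,3,3,4
2,2,2,3,4
2,2,3,3,3
2,2,2,2,2,3
Counting gives 24.

24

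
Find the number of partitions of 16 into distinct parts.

There are too many to list fully; the first 12 (by largest part) are:
16
1 + 15
2 + 14
3 + 13
1 + 2 + 13
4 + 12
1 + 3 + 12
5 + 11
1 + 4 + 11
2 + 3 + 11
6 + 10
1 + 5 + 10
…and 20 more, for 32 total.

32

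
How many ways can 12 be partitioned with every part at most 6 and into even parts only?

7

Listing the qualifying partitions of 12:
6, 6
6, 4, 2
6, 2, 2, 2
4, 4, 4
4, 4, 2, 2
4, 2, 2, 2, 2
2, 2, 2, 2, 2, 2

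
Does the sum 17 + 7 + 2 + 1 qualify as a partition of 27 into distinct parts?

The parts sum to 27, and the condition 'all summands are distinct' holds.

Yes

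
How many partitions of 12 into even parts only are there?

The partitions of 12 that satisfy the conditions:
12
10, 2
8, 4
8, 2, 2
6, 6
6, 4, 2
6, 2, 2, 2
4, 4, 4
4, 4, 2, 2
4, 2, 2, 2, 2
2, 2, 2, 2, 2, 2
That's 11 in total.

11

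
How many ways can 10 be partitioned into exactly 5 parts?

They are:
6+1+1+1+1
5+2+1+1+1
4+3+1+1+1
4+2+2+1+1
3+3+2+1+1
3+2+2+2+1
2+2+2+2+2

7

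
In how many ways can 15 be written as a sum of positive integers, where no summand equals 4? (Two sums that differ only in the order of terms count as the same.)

A full systematic count gives 120.

120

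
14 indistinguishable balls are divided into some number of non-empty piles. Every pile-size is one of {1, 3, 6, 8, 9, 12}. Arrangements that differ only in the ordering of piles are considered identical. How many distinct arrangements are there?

16

Enumerating:
12 + 1 + 1
9 + 3 + 1 + 1
9 + 1 + 1 + 1 + 1 + 1
8 + 6
8 + 3 + 3
8 + 3 + 1 + 1 + 1
8 + 1 + 1 + 1 + 1 + 1 + 1
6 + 6 + 1 + 1
6 + 3 + 3 + 1 + 1
6 + 3 + 1 + 1 + 1 + 1 + 1
6 + 1 + 1 + 1 + 1 + 1 + 1 + 1 + 1
3 + 3 + 3 + 3 + 1 + 1
3 + 3 + 3 + 1 + 1 + 1 + 1 + 1
3 + 3 + 1 + 1 + 1 + 1 + 1 + 1 + 1 + 1
3 + 1 + 1 + 1 + 1 + 1 + 1 + 1 + 1 + 1 + 1 + 1
1 + 1 + 1 + 1 + 1 + 1 + 1 + 1 + 1 + 1 + 1 + 1 + 1 + 1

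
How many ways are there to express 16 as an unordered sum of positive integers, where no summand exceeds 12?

224

Systematic enumeration (by largest part, then next-largest, …) yields 224.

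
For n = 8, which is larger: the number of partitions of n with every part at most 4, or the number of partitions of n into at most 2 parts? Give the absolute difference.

10

Partitions of 8 with every part at most 4: 15.
Partitions of 8 into at most 2 parts: 5.
|15 − 5| = 10.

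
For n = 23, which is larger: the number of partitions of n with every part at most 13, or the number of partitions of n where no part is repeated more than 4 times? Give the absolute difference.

389

Partitions of 23 with every part at most 13: 1158.
Partitions of 23 where no part is repeated more than 4 times: 769.
|1158 − 769| = 389.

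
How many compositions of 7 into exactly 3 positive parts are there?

By stars and bars with positive parts, the count is C(6,2) = 15.

15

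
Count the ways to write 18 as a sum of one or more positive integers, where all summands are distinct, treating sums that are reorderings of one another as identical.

46

A partial list (first 12 by largest part):
18
17,1
16,2
15,3
15,2,1
14,4
14,3,1
13,5
13,4,1
13,3,2
12,6
12,5,1
…and 34 more, for 46 total.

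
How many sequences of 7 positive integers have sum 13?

924

A composition of 13 into 7 positive parts is chosen by placing 6 dividers among the 12 gaps between 13 units: C(12,6) = 924.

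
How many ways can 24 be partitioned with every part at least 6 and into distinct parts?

Enumerating:
24
18,6
17,7
16,8
15,9
14,10
13,11
11,7,6
10,8,6
9,8,7

10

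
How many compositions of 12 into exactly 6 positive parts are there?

Equivalently, choose which 5 of the 11 gaps become plus signs: C(11,5) = 462.

462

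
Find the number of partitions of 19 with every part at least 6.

6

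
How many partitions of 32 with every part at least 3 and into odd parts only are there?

There are too many to list fully; the first 12 (by largest part) are:
3, 29
5, 27
7, 25
9, 23
3, 3, 3, 23
11, 21
3, 3, 5, 21
13, 19
3, 3, 7, 19
3, 5, 5, 19
15, 17
3, 3, 9, 17
…and 38 more, for 50 total.

50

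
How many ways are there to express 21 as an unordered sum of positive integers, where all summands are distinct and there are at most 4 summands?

There are too many to list fully; the first 12 (by largest part) are:
21
20+1
19+2
18+3
18+2+1
17+4
17+3+1
16+5
16+4+1
16+3+2
15+6
15+5+1
…and 53 more, for 65 total.

65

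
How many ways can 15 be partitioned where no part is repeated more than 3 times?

105

Counting exhaustively, 105 partitions satisfy the conditions.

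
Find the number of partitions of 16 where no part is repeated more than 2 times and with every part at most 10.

Counting exhaustively, 74 partitions satisfy the conditions.

74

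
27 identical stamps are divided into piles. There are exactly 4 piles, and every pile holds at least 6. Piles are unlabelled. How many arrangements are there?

The partitions of 27 that satisfy the conditions:
9,6,6,6
8,7,6,6
7,7,7,6

3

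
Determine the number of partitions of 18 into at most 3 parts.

There are too many to list fully; the first 12 (by largest part) are:
18
17, 1
16, 2
16, 1, 1
15, 3
15, 2, 1
14, 4
14, 3, 1
14, 2, 2
13, 5
13, 4, 1
13, 3, 2
…and 25 more, for 37 total.

37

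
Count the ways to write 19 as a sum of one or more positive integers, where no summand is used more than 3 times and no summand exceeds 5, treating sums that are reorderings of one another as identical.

43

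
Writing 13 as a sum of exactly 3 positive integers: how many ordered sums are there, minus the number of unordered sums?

52

Ordered (compositions into 3 parts): C(12,2) = 66.
Partitions of 13 into exactly 3 parts: 14.
Difference: 66 − 14 = 52.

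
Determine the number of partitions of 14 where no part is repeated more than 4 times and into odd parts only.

14

Enumerating:
13,1
11,3
11,1,1,1
9,5
9,3,1,1
7,7
7,5,1,1
7,3,3,1
7,3,1,1,1,1
5,5,3,1
5,5,1,1,1,1
5,3,3,3
5,3,3,1,1,1
3,3,3,3,1,1
Counting gives 14.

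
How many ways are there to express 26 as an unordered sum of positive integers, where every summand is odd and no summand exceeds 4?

9

Listing the qualifying partitions of 26:
3, 3, 3, 3, 3, 3, 3, 3, 1, 1
3, 3, 3, 3, 3, 3, 3, 1, 1, 1, 1, 1
3, 3, 3, 3, 3, 3, 1, 1, 1, 1, 1, 1, 1, 1
3, 3, 3, 3, 3, 1, 1, 1, 1, 1, 1, 1, 1, 1, 1, 1
3, 3, 3, 3, 1, 1, 1, 1, 1, 1, 1, 1, 1, 1, 1, 1, 1, 1
3, 3, 3, 1, 1, 1, 1, 1, 1, 1, 1, 1, 1, 1, 1, 1, 1, 1, 1, 1
3, 3, 1, 1, 1, 1, 1, 1, 1, 1, 1, 1, 1, 1, 1, 1, 1, 1, 1, 1, 1, 1
3, 1, 1, 1, 1, 1, 1, 1, 1, 1, 1, 1, 1, 1, 1, 1, 1, 1, 1, 1, 1, 1, 1, 1
1, 1, 1, 1, 1, 1, 1, 1, 1, 1, 1, 1, 1, 1, 1, 1, 1, 1, 1, 1, 1, 1, 1, 1, 1, 1
That's 9 in total.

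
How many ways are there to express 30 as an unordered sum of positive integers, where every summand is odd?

Systematic enumeration (by largest part, then next-largest, …) yields 296.

296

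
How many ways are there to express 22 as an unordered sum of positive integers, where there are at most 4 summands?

136

Counting exhaustively, 136 partitions satisfy the conditions.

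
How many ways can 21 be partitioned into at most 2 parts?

11

They are:
21
1 + 20
2 + 19
3 + 18
4 + 17
5 + 16
6 + 15
7 + 14
8 + 13
9 + 12
10 + 11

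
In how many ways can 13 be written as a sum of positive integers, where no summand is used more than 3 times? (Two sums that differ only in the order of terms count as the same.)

A partial list (first 12 by largest part):
13
12,1
11,2
11,1,1
10,3
10,2,1
10,1,1,1
9,4
9,3,1
9,2,2
9,2,1,1
8,5
…and 52 more, for 64 total.

64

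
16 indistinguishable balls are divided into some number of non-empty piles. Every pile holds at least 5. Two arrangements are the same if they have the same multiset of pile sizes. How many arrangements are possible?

The partitions of 16 that satisfy the conditions:
16
11, 5
10, 6
9, 7
8, 8
6, 5, 5
Counting gives 6.

6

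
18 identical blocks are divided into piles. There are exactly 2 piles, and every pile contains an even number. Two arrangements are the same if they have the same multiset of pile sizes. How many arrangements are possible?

The partitions of 18 that satisfy the conditions:
16, 2
14, 4
12, 6
10, 8

4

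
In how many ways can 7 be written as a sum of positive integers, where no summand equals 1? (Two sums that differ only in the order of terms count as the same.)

4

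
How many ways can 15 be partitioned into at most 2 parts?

Listing the qualifying partitions of 15:
15
14 + 1
13 + 2
12 + 3
11 + 4
10 + 5
9 + 6
8 + 7
That's 8 in total.

8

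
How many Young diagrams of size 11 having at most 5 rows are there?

A partial list (first 12 by largest part):
11
10 + 1
9 + 2
9 + 1 + 1
8 + 3
8 + 2 + 1
8 + 1 + 1 + 1
7 + 4
7 + 3 + 1
7 + 2 + 2
7 + 2 + 1 + 1
7 + 1 + 1 + 1 + 1
…and 25 more, for 37 total.

37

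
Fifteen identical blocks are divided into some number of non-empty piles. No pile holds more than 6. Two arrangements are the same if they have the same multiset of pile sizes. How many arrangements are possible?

110

Enumerating by decreasing first part gives 110 partitions in all.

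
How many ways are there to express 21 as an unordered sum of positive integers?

Counting exhaustively, 792 partitions satisfy the conditions.

792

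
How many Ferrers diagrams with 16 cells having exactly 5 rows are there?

37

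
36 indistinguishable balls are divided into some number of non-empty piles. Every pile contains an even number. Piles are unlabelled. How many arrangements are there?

A full systematic count gives 385.

385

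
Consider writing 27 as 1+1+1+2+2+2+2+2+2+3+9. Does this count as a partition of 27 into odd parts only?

No

The parts sum to 27, and the condition 'every summand is odd' is violated.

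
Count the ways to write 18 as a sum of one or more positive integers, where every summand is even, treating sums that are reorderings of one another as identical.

30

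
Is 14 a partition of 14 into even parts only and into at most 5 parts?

The parts sum to 14, and the condition 'every summand is even' holds; the condition 'there are at most 5 summands' holds.

Yes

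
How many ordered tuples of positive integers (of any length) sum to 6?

The number of compositions of n is 2^(n−1); here 2^5 = 32.

32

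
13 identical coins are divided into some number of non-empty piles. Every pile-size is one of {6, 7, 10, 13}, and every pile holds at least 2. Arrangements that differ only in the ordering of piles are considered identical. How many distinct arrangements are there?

The partitions of 13 that satisfy the conditions:
13
7+6
That's 2 in total.

2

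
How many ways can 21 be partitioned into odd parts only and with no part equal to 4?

76

Counting exhaustively, 76 partitions satisfy the conditions.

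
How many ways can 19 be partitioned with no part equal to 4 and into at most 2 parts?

Enumerating:
19
18+1
17+2
16+3
14+5
13+6
12+7
11+8
10+9
Counting gives 9.

9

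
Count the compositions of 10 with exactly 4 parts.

A composition of 10 into 4 positive parts is chosen by placing 3 dividers among the 9 gaps between 10 units: C(9,3) = 84.

84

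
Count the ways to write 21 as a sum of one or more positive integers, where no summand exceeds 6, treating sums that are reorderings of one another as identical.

Enumerating by decreasing first part gives 331 partitions in all.

331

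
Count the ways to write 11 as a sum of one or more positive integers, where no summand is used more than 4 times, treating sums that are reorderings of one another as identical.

A partial list (first 12 by largest part):
11
10+1
9+2
9+1+1
8+3
8+2+1
8+1+1+1
7+4
7+3+1
7+2+2
7+2+1+1
7+1+1+1+1
…and 32 more, for 44 total.

44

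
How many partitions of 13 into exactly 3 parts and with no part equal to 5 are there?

10

They are:
11, 1, 1
10, 2, 1
9, 3, 1
9, 2, 2
8, 4, 1
8, 3, 2
7, 4, 2
7, 3, 3
6, 6, 1
6, 4, 3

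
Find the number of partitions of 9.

30

A partial list (first 12 by largest part):
9
8,1
7,2
7,1,1
6,3
6,2,1
6,1,1,1
5,4
5,3,1
5,2,2
5,2,1,1
5,1,1,1,1
…and 18 more, for 30 total.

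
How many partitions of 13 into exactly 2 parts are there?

6

Listing the qualifying partitions of 13:
1, 12
2, 11
3, 10
4, 9
5, 8
6, 7
Counting gives 6.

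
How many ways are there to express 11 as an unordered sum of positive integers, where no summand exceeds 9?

A partial list (first 12 by largest part):
9, 2
9, 1, 1
8, 3
8, 2, 1
8, 1, 1, 1
7, 4
7, 3, 1
7, 2, 2
7, 2, 1, 1
7, 1, 1, 1, 1
6, 5
6, 4, 1
…and 42 more, for 54 total.

54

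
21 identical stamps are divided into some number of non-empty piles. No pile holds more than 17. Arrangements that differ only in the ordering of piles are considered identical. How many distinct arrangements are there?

785

Counting exhaustively, 785 partitions satisfy the conditions.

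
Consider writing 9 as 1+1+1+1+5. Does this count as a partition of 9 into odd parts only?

The parts sum to 9, and the condition 'every summand is odd' holds.

Yes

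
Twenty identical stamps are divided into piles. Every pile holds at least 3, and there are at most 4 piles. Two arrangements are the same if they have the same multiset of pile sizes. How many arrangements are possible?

40

A partial list (first 12 by largest part):
20
17 + 3
16 + 4
15 + 5
14 + 6
14 + 3 + 3
13 + 7
13 + 4 + 3
12 + 8
12 + 5 + 3
12 + 4 + 4
11 + 9
…and 28 more, for 40 total.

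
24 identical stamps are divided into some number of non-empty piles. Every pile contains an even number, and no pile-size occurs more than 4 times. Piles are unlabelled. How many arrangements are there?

60

There are too many to list fully; the first 12 (by largest part) are:
24
22,2
20,4
20,2,2
18,6
18,4,2
18,2,2,2
16,8
16,6,2
16,4,4
16,4,2,2
16,2,2,2,2
…and 48 more, for 60 total.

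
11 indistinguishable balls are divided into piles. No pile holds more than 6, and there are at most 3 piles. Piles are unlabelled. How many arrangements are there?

They are:
6, 5
6, 4, 1
6, 3, 2
5, 5, 1
5, 4, 2
5, 3, 3
4, 4, 3
That's 7 in total.

7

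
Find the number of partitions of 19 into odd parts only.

54

A partial list (first 12 by largest part):
19
17,1,1
15,3,1
15,1,1,1,1
13,5,1
13,3,3
13,3,1,1,1
13,1,1,1,1,1,1
11,7,1
11,5,3
11,5,1,1,1
11,3,3,1,1
…and 42 more, for 54 total.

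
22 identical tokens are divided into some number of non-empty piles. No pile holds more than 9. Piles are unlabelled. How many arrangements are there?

732

Direct enumeration gives 732 partitions.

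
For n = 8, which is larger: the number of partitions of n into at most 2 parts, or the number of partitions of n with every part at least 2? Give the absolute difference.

Partitions of 8 into at most 2 parts: 5.
Partitions of 8 with every part at least 2: 7.
|5 − 7| = 2.

2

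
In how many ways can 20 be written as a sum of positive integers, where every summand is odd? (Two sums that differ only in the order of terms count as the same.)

A partial list (first 12 by largest part):
19, 1
17, 3
17, 1, 1, 1
15, 5
15, 3, 1, 1
15, 1, 1, 1, 1, 1
13, 7
13, 5, 1, 1
13, 3, 3, 1
13, 3, 1, 1, 1, 1
13, 1, 1, 1, 1, 1, 1, 1
11, 9
…and 52 more, for 64 total.

64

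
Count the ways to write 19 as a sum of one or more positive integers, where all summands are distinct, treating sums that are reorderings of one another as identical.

There are too many to list fully; the first 12 (by largest part) are:
19
18, 1
17, 2
16, 3
16, 2, 1
15, 4
15, 3, 1
14, 5
14, 4, 1
14, 3, 2
13, 6
13, 5, 1
…and 42 more, for 54 total.

54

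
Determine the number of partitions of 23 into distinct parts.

104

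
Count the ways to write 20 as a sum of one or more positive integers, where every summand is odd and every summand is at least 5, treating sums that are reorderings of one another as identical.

4

The partitions of 20 that satisfy the conditions:
15+5
13+7
11+9
5+5+5+5
Counting gives 4.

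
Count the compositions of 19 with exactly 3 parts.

By stars and bars with positive parts, the count is C(18,2) = 153.

153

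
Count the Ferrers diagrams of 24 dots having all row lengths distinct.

122

A full systematic count gives 122.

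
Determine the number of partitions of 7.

15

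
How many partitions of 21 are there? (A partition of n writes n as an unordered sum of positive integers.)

792

There are 792 such partitions.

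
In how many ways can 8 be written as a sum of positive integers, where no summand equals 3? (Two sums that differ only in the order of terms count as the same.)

Listing the qualifying partitions of 8:
8
7, 1
6, 2
6, 1, 1
5, 2, 1
5, 1, 1, 1
4, 4
4, 2, 2
4, 2, 1, 1
4, 1, 1, 1, 1
2, 2, 2, 2
2, 2, 2, 1, 1
2, 2, 1, 1, 1, 1
2, 1, 1, 1, 1, 1, 1
1, 1, 1, 1, 1, 1, 1, 1

15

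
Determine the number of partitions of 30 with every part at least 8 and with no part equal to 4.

16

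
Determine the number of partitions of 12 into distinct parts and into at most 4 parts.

The partitions of 12 that satisfy the conditions:
12
11, 1
10, 2
9, 3
9, 2, 1
8, 4
8, 3, 1
7, 5
7, 4, 1
7, 3, 2
6, 5, 1
6, 4, 2
6, 3, 2, 1
5, 4, 3
5, 4, 2, 1
That's 15 in total.

15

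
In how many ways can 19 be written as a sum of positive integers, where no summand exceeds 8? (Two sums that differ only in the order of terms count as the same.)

352

Counting exhaustively, 352 partitions satisfy the conditions.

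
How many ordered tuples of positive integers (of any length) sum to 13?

4096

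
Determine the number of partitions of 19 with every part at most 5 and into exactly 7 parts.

23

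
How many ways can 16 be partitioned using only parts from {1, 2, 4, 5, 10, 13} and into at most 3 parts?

3

The partitions of 16 that satisfy the conditions:
13 + 2 + 1
10 + 5 + 1
10 + 4 + 2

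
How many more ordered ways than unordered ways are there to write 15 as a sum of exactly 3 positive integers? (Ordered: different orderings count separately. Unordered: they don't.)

72

Compositions: C(14,2) = 91.
Unordered (partitions into 3 parts): 19.
Difference: 91 − 19 = 72.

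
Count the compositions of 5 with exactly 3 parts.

6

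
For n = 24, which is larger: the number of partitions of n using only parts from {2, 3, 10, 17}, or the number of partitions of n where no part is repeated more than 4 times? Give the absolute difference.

Partitions of 24 using only parts from {2, 3, 10, 17}: 10.
Partitions of 24 where no part is repeated more than 4 times: 950.
|10 − 950| = 940.

940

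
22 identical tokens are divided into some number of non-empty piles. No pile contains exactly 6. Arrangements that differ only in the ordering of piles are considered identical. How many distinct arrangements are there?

771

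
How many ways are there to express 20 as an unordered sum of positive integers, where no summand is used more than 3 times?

320

A full systematic count gives 320.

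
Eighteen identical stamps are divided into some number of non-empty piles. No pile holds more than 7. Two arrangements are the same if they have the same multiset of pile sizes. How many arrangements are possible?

Counting exhaustively, 248 partitions satisfy the conditions.

248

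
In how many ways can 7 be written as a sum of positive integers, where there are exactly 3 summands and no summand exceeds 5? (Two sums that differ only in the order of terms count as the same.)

Enumerating:
1 + 1 + 5
1 + 2 + 4
1 + 3 + 3
2 + 2 + 3
That's 4 in total.

4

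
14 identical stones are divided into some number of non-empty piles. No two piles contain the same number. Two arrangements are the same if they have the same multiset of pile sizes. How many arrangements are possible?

22

The partitions of 14 that satisfy the conditions:
14
13+1
12+2
11+3
11+2+1
10+4
10+3+1
9+5
9+4+1
9+3+2
8+6
8+5+1
8+4+2
8+3+2+1
7+6+1
7+5+2
7+4+3
7+4+2+1
6+5+3
6+5+2+1
6+4+3+1
5+4+3+2
That's 22 in total.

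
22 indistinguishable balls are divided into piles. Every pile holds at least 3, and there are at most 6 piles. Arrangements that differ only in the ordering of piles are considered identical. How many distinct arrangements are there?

Systematic enumeration (by largest part, then next-largest, …) yields 72.

72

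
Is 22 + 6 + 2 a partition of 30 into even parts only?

Yes

The parts sum to 30, and the condition 'every summand is even' holds.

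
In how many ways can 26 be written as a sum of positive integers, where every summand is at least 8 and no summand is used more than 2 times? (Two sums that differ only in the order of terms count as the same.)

9

Listing the qualifying partitions of 26:
26
18,8
17,9
16,10
15,11
14,12
13,13
10,8,8
9,9,8
Counting gives 9.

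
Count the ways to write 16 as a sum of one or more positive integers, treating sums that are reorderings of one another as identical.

231

There are 231 such partitions.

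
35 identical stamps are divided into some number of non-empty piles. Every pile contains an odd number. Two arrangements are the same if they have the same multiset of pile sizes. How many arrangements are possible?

A full systematic count gives 585.

585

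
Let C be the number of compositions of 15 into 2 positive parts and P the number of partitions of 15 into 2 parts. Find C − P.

7

Ordered (compositions into 2 parts): C(14,1) = 14.
Partitions of 15 into exactly 2 parts: 7.
Difference: 14 − 7 = 7.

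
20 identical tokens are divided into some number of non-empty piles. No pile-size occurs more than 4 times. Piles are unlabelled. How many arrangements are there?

Direct enumeration gives 409 partitions.

409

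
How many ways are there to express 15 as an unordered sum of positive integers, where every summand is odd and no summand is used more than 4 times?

The partitions of 15 that satisfy the conditions:
15
13+1+1
11+3+1
11+1+1+1+1
9+5+1
9+3+3
9+3+1+1+1
7+7+1
7+5+3
7+5+1+1+1
7+3+3+1+1
5+5+5
5+5+3+1+1
5+3+3+3+1
5+3+3+1+1+1+1
3+3+3+3+1+1+1

16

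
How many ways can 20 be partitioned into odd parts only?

64

There are too many to list fully; the first 12 (by largest part) are:
19 + 1
17 + 3
17 + 1 + 1 + 1
15 + 5
15 + 3 + 1 + 1
15 + 1 + 1 + 1 + 1 + 1
13 + 7
13 + 5 + 1 + 1
13 + 3 + 3 + 1
13 + 3 + 1 + 1 + 1 + 1
13 + 1 + 1 + 1 + 1 + 1 + 1 + 1
11 + 9
…and 52 more, for 64 total.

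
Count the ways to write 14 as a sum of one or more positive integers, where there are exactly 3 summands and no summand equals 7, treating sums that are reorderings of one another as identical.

13

The partitions of 14 that satisfy the conditions:
12, 1, 1
11, 2, 1
10, 3, 1
10, 2, 2
9, 4, 1
9, 3, 2
8, 5, 1
8, 4, 2
8, 3, 3
6, 6, 2
6, 5, 3
6, 4, 4
5, 5, 4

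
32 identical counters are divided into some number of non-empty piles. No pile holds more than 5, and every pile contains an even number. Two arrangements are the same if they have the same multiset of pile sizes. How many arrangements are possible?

9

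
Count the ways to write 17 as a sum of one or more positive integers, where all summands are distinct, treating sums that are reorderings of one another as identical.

38

A partial list (first 12 by largest part):
17
16+1
15+2
14+3
14+2+1
13+4
13+3+1
12+5
12+4+1
12+3+2
11+6
11+5+1
…and 26 more, for 38 total.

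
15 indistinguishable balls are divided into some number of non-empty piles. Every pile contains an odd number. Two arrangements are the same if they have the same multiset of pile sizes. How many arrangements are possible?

27

A partial list (first 12 by largest part):
15
13, 1, 1
11, 3, 1
11, 1, 1, 1, 1
9, 5, 1
9, 3, 3
9, 3, 1, 1, 1
9, 1, 1, 1, 1, 1, 1
7, 7, 1
7, 5, 3
7, 5, 1, 1, 1
7, 3, 3, 1, 1
…and 15 more, for 27 total.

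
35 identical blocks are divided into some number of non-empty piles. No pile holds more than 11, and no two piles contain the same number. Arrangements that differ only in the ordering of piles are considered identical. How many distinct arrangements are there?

There are too many to list fully; the first 12 (by largest part) are:
11+10+9+5
11+10+9+4+1
11+10+9+3+2
11+10+8+6
11+10+8+5+1
11+10+8+4+2
11+10+8+3+2+1
11+10+7+6+1
11+10+7+5+2
11+10+7+4+3
11+10+7+4+2+1
11+10+6+5+3
…and 57 more, for 69 total.

69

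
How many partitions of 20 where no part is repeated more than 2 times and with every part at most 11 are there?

Systematic enumeration (by largest part, then next-largest, …) yields 158.

158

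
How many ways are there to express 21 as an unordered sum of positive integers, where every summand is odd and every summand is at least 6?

Listing the qualifying partitions of 21:
21
7, 7, 7

2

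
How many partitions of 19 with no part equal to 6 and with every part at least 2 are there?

81

A full systematic count gives 81.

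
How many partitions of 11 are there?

There are too many to list fully; the first 12 (by largest part) are:
11
10, 1
9, 2
9, 1, 1
8, 3
8, 2, 1
8, 1, 1, 1
7, 4
7, 3, 1
7, 2, 2
7, 2, 1, 1
7, 1, 1, 1, 1
…and 44 more, for 56 total.

56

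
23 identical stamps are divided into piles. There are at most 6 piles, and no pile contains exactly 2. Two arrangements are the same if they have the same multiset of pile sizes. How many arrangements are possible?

233

Systematic enumeration (by largest part, then next-largest, …) yields 233.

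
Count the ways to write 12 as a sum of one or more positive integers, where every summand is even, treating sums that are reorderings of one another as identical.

Listing the qualifying partitions of 12:
12
2 + 10
4 + 8
2 + 2 + 8
6 + 6
2 + 4 + 6
2 + 2 + 2 + 6
4 + 4 + 4
2 + 2 + 4 + 4
2 + 2 + 2 + 2 + 4
2 + 2 + 2 + 2 + 2 + 2
Counting gives 11.

11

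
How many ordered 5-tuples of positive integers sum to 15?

Equivalently, choose which 4 of the 14 gaps become plus signs: C(14,4) = 1001.

1001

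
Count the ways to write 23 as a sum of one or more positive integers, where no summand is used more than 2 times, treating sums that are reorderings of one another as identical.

355

Counting exhaustively, 355 partitions satisfy the conditions.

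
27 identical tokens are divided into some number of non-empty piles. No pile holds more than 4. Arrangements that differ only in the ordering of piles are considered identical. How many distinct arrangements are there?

225

Counting exhaustively, 225 partitions satisfy the conditions.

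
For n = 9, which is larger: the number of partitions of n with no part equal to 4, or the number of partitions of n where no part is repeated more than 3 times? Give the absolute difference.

1

Partitions of 9 with no part equal to 4: 23.
Partitions of 9 where no part is repeated more than 3 times: 22.
|23 − 22| = 1.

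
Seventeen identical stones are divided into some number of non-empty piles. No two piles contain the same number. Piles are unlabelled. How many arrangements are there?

38

A partial list (first 12 by largest part):
17
16, 1
15, 2
14, 3
14, 2, 1
13, 4
13, 3, 1
12, 5
12, 4, 1
12, 3, 2
11, 6
11, 5, 1
…and 26 more, for 38 total.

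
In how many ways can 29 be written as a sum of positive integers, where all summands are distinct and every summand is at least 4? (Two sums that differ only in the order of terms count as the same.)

A partial list (first 12 by largest part):
29
25,4
24,5
23,6
22,7
21,8
20,9
20,5,4
19,10
19,6,4
18,11
18,7,4
…and 35 more, for 47 total.

47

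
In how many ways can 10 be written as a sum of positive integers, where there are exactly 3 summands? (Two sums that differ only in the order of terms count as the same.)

8

The partitions of 10 that satisfy the conditions:
1,1,8
1,2,7
1,3,6
2,2,6
1,4,5
2,3,5
2,4,4
3,3,4
That's 8 in total.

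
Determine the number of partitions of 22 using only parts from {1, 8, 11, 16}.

Listing the qualifying partitions of 22:
1+1+1+1+1+1+16
11+11
1+1+1+8+11
1+1+1+1+1+1+1+1+1+1+1+11
1+1+1+1+1+1+8+8
1+1+1+1+1+1+1+1+1+1+1+1+1+1+8
1+1+1+1+1+1+1+1+1+1+1+1+1+1+1+1+1+1+1+1+1+1
Counting gives 7.

7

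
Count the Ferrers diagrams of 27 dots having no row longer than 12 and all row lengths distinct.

There are 84 such partitions.

84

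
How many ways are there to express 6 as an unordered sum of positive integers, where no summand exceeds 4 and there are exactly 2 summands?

2

They are:
2, 4
3, 3
Counting gives 2.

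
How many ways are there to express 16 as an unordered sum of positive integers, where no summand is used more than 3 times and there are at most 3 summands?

30

There are too many to list fully; the first 12 (by largest part) are:
16
15+1
14+2
14+1+1
13+3
13+2+1
12+4
12+3+1
12+2+2
11+5
11+4+1
11+3+2
…and 18 more, for 30 total.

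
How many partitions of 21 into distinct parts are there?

76

Systematic enumeration (by largest part, then next-largest, …) yields 76.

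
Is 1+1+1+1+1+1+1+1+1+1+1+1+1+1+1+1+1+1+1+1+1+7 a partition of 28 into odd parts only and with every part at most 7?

Yes

The parts sum to 28, and the condition 'every summand is odd' holds; the condition 'no summand exceeds 7' holds.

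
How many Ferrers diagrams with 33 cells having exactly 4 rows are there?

Counting exhaustively, 270 partitions satisfy the conditions.

270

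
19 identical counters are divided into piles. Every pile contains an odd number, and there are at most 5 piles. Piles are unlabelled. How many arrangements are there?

Listing the qualifying partitions of 19:
19
17+1+1
15+3+1
15+1+1+1+1
13+5+1
13+3+3
13+3+1+1+1
11+7+1
11+5+3
11+5+1+1+1
11+3+3+1+1
9+9+1
9+7+3
9+7+1+1+1
9+5+5
9+5+3+1+1
9+3+3+3+1
7+7+5
7+7+3+1+1
7+5+5+1+1
7+5+3+3+1
7+3+3+3+3
5+5+5+3+1
5+5+3+3+3

24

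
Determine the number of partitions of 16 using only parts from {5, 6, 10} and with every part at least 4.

2

The partitions of 16 that satisfy the conditions:
10,6
6,5,5
Counting gives 2.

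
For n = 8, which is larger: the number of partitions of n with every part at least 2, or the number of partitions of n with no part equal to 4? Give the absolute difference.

Partitions of 8 with every part at least 2: 7.
Partitions of 8 with no part equal to 4: 17.
|7 − 17| = 10.

10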